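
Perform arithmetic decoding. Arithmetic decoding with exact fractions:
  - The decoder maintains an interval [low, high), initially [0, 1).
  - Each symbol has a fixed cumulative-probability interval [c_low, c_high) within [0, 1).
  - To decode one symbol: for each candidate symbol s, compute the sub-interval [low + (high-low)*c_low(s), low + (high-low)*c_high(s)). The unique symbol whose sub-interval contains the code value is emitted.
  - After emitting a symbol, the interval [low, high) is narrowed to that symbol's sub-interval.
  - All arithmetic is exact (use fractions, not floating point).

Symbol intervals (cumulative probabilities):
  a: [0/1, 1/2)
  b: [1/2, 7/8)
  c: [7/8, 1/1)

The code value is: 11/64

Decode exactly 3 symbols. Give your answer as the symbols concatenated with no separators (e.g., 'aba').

Step 1: interval [0/1, 1/1), width = 1/1 - 0/1 = 1/1
  'a': [0/1 + 1/1*0/1, 0/1 + 1/1*1/2) = [0/1, 1/2) <- contains code 11/64
  'b': [0/1 + 1/1*1/2, 0/1 + 1/1*7/8) = [1/2, 7/8)
  'c': [0/1 + 1/1*7/8, 0/1 + 1/1*1/1) = [7/8, 1/1)
  emit 'a', narrow to [0/1, 1/2)
Step 2: interval [0/1, 1/2), width = 1/2 - 0/1 = 1/2
  'a': [0/1 + 1/2*0/1, 0/1 + 1/2*1/2) = [0/1, 1/4) <- contains code 11/64
  'b': [0/1 + 1/2*1/2, 0/1 + 1/2*7/8) = [1/4, 7/16)
  'c': [0/1 + 1/2*7/8, 0/1 + 1/2*1/1) = [7/16, 1/2)
  emit 'a', narrow to [0/1, 1/4)
Step 3: interval [0/1, 1/4), width = 1/4 - 0/1 = 1/4
  'a': [0/1 + 1/4*0/1, 0/1 + 1/4*1/2) = [0/1, 1/8)
  'b': [0/1 + 1/4*1/2, 0/1 + 1/4*7/8) = [1/8, 7/32) <- contains code 11/64
  'c': [0/1 + 1/4*7/8, 0/1 + 1/4*1/1) = [7/32, 1/4)
  emit 'b', narrow to [1/8, 7/32)

Answer: aab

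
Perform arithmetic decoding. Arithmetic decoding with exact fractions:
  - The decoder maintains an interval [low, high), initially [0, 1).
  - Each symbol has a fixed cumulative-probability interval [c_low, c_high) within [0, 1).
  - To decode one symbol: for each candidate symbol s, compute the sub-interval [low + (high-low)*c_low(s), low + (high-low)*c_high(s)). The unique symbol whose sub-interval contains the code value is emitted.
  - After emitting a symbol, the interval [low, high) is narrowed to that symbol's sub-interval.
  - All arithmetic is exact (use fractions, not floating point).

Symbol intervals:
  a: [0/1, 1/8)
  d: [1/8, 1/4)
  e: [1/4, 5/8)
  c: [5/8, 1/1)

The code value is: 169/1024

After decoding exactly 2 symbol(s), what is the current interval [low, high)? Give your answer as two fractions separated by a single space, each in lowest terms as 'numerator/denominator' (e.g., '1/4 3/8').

Answer: 5/32 13/64

Derivation:
Step 1: interval [0/1, 1/1), width = 1/1 - 0/1 = 1/1
  'a': [0/1 + 1/1*0/1, 0/1 + 1/1*1/8) = [0/1, 1/8)
  'd': [0/1 + 1/1*1/8, 0/1 + 1/1*1/4) = [1/8, 1/4) <- contains code 169/1024
  'e': [0/1 + 1/1*1/4, 0/1 + 1/1*5/8) = [1/4, 5/8)
  'c': [0/1 + 1/1*5/8, 0/1 + 1/1*1/1) = [5/8, 1/1)
  emit 'd', narrow to [1/8, 1/4)
Step 2: interval [1/8, 1/4), width = 1/4 - 1/8 = 1/8
  'a': [1/8 + 1/8*0/1, 1/8 + 1/8*1/8) = [1/8, 9/64)
  'd': [1/8 + 1/8*1/8, 1/8 + 1/8*1/4) = [9/64, 5/32)
  'e': [1/8 + 1/8*1/4, 1/8 + 1/8*5/8) = [5/32, 13/64) <- contains code 169/1024
  'c': [1/8 + 1/8*5/8, 1/8 + 1/8*1/1) = [13/64, 1/4)
  emit 'e', narrow to [5/32, 13/64)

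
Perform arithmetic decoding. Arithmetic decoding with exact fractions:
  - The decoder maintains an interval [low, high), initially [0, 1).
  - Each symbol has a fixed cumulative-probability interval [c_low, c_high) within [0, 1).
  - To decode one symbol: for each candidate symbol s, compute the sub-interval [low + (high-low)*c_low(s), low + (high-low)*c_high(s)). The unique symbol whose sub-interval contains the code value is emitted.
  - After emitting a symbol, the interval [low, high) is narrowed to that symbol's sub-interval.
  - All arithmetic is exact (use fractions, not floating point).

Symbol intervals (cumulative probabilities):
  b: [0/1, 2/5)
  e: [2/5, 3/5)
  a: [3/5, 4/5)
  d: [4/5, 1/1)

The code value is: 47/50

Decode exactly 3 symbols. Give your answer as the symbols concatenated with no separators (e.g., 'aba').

Step 1: interval [0/1, 1/1), width = 1/1 - 0/1 = 1/1
  'b': [0/1 + 1/1*0/1, 0/1 + 1/1*2/5) = [0/1, 2/5)
  'e': [0/1 + 1/1*2/5, 0/1 + 1/1*3/5) = [2/5, 3/5)
  'a': [0/1 + 1/1*3/5, 0/1 + 1/1*4/5) = [3/5, 4/5)
  'd': [0/1 + 1/1*4/5, 0/1 + 1/1*1/1) = [4/5, 1/1) <- contains code 47/50
  emit 'd', narrow to [4/5, 1/1)
Step 2: interval [4/5, 1/1), width = 1/1 - 4/5 = 1/5
  'b': [4/5 + 1/5*0/1, 4/5 + 1/5*2/5) = [4/5, 22/25)
  'e': [4/5 + 1/5*2/5, 4/5 + 1/5*3/5) = [22/25, 23/25)
  'a': [4/5 + 1/5*3/5, 4/5 + 1/5*4/5) = [23/25, 24/25) <- contains code 47/50
  'd': [4/5 + 1/5*4/5, 4/5 + 1/5*1/1) = [24/25, 1/1)
  emit 'a', narrow to [23/25, 24/25)
Step 3: interval [23/25, 24/25), width = 24/25 - 23/25 = 1/25
  'b': [23/25 + 1/25*0/1, 23/25 + 1/25*2/5) = [23/25, 117/125)
  'e': [23/25 + 1/25*2/5, 23/25 + 1/25*3/5) = [117/125, 118/125) <- contains code 47/50
  'a': [23/25 + 1/25*3/5, 23/25 + 1/25*4/5) = [118/125, 119/125)
  'd': [23/25 + 1/25*4/5, 23/25 + 1/25*1/1) = [119/125, 24/25)
  emit 'e', narrow to [117/125, 118/125)

Answer: dae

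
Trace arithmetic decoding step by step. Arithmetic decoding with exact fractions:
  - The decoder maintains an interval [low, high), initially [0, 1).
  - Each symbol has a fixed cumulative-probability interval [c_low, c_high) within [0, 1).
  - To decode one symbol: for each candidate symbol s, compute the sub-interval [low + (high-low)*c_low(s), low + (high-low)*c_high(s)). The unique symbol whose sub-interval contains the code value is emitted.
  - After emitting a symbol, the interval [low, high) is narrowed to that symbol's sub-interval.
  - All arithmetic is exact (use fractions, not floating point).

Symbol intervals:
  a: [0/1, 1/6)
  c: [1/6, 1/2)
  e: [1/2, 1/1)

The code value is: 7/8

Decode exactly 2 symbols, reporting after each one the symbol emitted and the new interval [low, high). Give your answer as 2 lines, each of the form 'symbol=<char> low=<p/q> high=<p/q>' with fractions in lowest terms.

Answer: symbol=e low=1/2 high=1/1
symbol=e low=3/4 high=1/1

Derivation:
Step 1: interval [0/1, 1/1), width = 1/1 - 0/1 = 1/1
  'a': [0/1 + 1/1*0/1, 0/1 + 1/1*1/6) = [0/1, 1/6)
  'c': [0/1 + 1/1*1/6, 0/1 + 1/1*1/2) = [1/6, 1/2)
  'e': [0/1 + 1/1*1/2, 0/1 + 1/1*1/1) = [1/2, 1/1) <- contains code 7/8
  emit 'e', narrow to [1/2, 1/1)
Step 2: interval [1/2, 1/1), width = 1/1 - 1/2 = 1/2
  'a': [1/2 + 1/2*0/1, 1/2 + 1/2*1/6) = [1/2, 7/12)
  'c': [1/2 + 1/2*1/6, 1/2 + 1/2*1/2) = [7/12, 3/4)
  'e': [1/2 + 1/2*1/2, 1/2 + 1/2*1/1) = [3/4, 1/1) <- contains code 7/8
  emit 'e', narrow to [3/4, 1/1)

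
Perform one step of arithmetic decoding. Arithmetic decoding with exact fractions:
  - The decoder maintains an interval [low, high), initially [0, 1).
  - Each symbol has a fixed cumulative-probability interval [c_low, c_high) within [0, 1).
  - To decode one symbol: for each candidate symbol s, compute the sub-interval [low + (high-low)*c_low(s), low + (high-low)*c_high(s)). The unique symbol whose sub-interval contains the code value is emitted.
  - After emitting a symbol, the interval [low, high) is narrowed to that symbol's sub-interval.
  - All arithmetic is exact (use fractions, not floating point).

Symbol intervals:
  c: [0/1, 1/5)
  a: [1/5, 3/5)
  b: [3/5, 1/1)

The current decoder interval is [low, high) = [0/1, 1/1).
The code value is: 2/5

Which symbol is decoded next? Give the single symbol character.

Interval width = high − low = 1/1 − 0/1 = 1/1
Scaled code = (code − low) / width = (2/5 − 0/1) / 1/1 = 2/5
  c: [0/1, 1/5) 
  a: [1/5, 3/5) ← scaled code falls here ✓
  b: [3/5, 1/1) 

Answer: a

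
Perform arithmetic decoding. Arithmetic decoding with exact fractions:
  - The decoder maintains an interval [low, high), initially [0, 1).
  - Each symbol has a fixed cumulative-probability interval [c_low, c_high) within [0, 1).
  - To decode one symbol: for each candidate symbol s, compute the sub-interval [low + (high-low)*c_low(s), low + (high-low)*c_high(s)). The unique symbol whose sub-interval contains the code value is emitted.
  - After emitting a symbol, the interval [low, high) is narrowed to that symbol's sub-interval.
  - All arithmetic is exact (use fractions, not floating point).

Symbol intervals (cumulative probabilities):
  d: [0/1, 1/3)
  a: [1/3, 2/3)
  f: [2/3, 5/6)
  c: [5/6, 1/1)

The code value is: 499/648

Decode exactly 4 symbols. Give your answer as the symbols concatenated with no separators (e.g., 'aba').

Step 1: interval [0/1, 1/1), width = 1/1 - 0/1 = 1/1
  'd': [0/1 + 1/1*0/1, 0/1 + 1/1*1/3) = [0/1, 1/3)
  'a': [0/1 + 1/1*1/3, 0/1 + 1/1*2/3) = [1/3, 2/3)
  'f': [0/1 + 1/1*2/3, 0/1 + 1/1*5/6) = [2/3, 5/6) <- contains code 499/648
  'c': [0/1 + 1/1*5/6, 0/1 + 1/1*1/1) = [5/6, 1/1)
  emit 'f', narrow to [2/3, 5/6)
Step 2: interval [2/3, 5/6), width = 5/6 - 2/3 = 1/6
  'd': [2/3 + 1/6*0/1, 2/3 + 1/6*1/3) = [2/3, 13/18)
  'a': [2/3 + 1/6*1/3, 2/3 + 1/6*2/3) = [13/18, 7/9) <- contains code 499/648
  'f': [2/3 + 1/6*2/3, 2/3 + 1/6*5/6) = [7/9, 29/36)
  'c': [2/3 + 1/6*5/6, 2/3 + 1/6*1/1) = [29/36, 5/6)
  emit 'a', narrow to [13/18, 7/9)
Step 3: interval [13/18, 7/9), width = 7/9 - 13/18 = 1/18
  'd': [13/18 + 1/18*0/1, 13/18 + 1/18*1/3) = [13/18, 20/27)
  'a': [13/18 + 1/18*1/3, 13/18 + 1/18*2/3) = [20/27, 41/54)
  'f': [13/18 + 1/18*2/3, 13/18 + 1/18*5/6) = [41/54, 83/108)
  'c': [13/18 + 1/18*5/6, 13/18 + 1/18*1/1) = [83/108, 7/9) <- contains code 499/648
  emit 'c', narrow to [83/108, 7/9)
Step 4: interval [83/108, 7/9), width = 7/9 - 83/108 = 1/108
  'd': [83/108 + 1/108*0/1, 83/108 + 1/108*1/3) = [83/108, 125/162) <- contains code 499/648
  'a': [83/108 + 1/108*1/3, 83/108 + 1/108*2/3) = [125/162, 251/324)
  'f': [83/108 + 1/108*2/3, 83/108 + 1/108*5/6) = [251/324, 503/648)
  'c': [83/108 + 1/108*5/6, 83/108 + 1/108*1/1) = [503/648, 7/9)
  emit 'd', narrow to [83/108, 125/162)

Answer: facd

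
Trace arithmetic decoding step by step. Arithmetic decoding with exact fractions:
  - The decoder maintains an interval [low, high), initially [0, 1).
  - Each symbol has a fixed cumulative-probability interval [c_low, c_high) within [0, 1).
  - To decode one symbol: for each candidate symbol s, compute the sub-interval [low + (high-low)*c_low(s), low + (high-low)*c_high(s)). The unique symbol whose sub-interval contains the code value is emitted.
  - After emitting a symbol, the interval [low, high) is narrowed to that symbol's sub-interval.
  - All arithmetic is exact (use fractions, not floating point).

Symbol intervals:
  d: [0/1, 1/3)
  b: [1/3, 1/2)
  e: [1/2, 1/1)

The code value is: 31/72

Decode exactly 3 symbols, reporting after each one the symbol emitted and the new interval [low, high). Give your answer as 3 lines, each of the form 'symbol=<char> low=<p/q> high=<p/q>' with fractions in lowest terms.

Step 1: interval [0/1, 1/1), width = 1/1 - 0/1 = 1/1
  'd': [0/1 + 1/1*0/1, 0/1 + 1/1*1/3) = [0/1, 1/3)
  'b': [0/1 + 1/1*1/3, 0/1 + 1/1*1/2) = [1/3, 1/2) <- contains code 31/72
  'e': [0/1 + 1/1*1/2, 0/1 + 1/1*1/1) = [1/2, 1/1)
  emit 'b', narrow to [1/3, 1/2)
Step 2: interval [1/3, 1/2), width = 1/2 - 1/3 = 1/6
  'd': [1/3 + 1/6*0/1, 1/3 + 1/6*1/3) = [1/3, 7/18)
  'b': [1/3 + 1/6*1/3, 1/3 + 1/6*1/2) = [7/18, 5/12)
  'e': [1/3 + 1/6*1/2, 1/3 + 1/6*1/1) = [5/12, 1/2) <- contains code 31/72
  emit 'e', narrow to [5/12, 1/2)
Step 3: interval [5/12, 1/2), width = 1/2 - 5/12 = 1/12
  'd': [5/12 + 1/12*0/1, 5/12 + 1/12*1/3) = [5/12, 4/9) <- contains code 31/72
  'b': [5/12 + 1/12*1/3, 5/12 + 1/12*1/2) = [4/9, 11/24)
  'e': [5/12 + 1/12*1/2, 5/12 + 1/12*1/1) = [11/24, 1/2)
  emit 'd', narrow to [5/12, 4/9)

Answer: symbol=b low=1/3 high=1/2
symbol=e low=5/12 high=1/2
symbol=d low=5/12 high=4/9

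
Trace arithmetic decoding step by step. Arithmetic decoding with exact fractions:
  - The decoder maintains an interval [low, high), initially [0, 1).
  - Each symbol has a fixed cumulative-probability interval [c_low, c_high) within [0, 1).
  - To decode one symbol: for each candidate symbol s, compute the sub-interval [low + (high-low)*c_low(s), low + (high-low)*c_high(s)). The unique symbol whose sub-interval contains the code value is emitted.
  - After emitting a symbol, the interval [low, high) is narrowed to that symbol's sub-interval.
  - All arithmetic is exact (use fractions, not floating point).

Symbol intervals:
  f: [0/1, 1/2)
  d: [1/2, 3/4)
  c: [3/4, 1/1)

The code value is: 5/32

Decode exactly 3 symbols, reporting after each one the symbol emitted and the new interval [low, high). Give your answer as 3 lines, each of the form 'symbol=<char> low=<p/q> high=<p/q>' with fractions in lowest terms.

Step 1: interval [0/1, 1/1), width = 1/1 - 0/1 = 1/1
  'f': [0/1 + 1/1*0/1, 0/1 + 1/1*1/2) = [0/1, 1/2) <- contains code 5/32
  'd': [0/1 + 1/1*1/2, 0/1 + 1/1*3/4) = [1/2, 3/4)
  'c': [0/1 + 1/1*3/4, 0/1 + 1/1*1/1) = [3/4, 1/1)
  emit 'f', narrow to [0/1, 1/2)
Step 2: interval [0/1, 1/2), width = 1/2 - 0/1 = 1/2
  'f': [0/1 + 1/2*0/1, 0/1 + 1/2*1/2) = [0/1, 1/4) <- contains code 5/32
  'd': [0/1 + 1/2*1/2, 0/1 + 1/2*3/4) = [1/4, 3/8)
  'c': [0/1 + 1/2*3/4, 0/1 + 1/2*1/1) = [3/8, 1/2)
  emit 'f', narrow to [0/1, 1/4)
Step 3: interval [0/1, 1/4), width = 1/4 - 0/1 = 1/4
  'f': [0/1 + 1/4*0/1, 0/1 + 1/4*1/2) = [0/1, 1/8)
  'd': [0/1 + 1/4*1/2, 0/1 + 1/4*3/4) = [1/8, 3/16) <- contains code 5/32
  'c': [0/1 + 1/4*3/4, 0/1 + 1/4*1/1) = [3/16, 1/4)
  emit 'd', narrow to [1/8, 3/16)

Answer: symbol=f low=0/1 high=1/2
symbol=f low=0/1 high=1/4
symbol=d low=1/8 high=3/16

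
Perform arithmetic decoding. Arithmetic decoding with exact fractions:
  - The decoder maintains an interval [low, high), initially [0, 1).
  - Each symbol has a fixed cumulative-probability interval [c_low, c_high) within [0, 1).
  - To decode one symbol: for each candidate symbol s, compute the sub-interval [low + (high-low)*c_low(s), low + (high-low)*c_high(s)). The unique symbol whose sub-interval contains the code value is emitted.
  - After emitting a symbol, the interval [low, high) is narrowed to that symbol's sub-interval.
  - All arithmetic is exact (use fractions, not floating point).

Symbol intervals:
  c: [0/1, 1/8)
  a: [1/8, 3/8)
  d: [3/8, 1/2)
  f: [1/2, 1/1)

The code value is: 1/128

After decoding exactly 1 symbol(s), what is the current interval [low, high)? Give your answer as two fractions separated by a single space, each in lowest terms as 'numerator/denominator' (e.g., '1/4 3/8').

Answer: 0/1 1/8

Derivation:
Step 1: interval [0/1, 1/1), width = 1/1 - 0/1 = 1/1
  'c': [0/1 + 1/1*0/1, 0/1 + 1/1*1/8) = [0/1, 1/8) <- contains code 1/128
  'a': [0/1 + 1/1*1/8, 0/1 + 1/1*3/8) = [1/8, 3/8)
  'd': [0/1 + 1/1*3/8, 0/1 + 1/1*1/2) = [3/8, 1/2)
  'f': [0/1 + 1/1*1/2, 0/1 + 1/1*1/1) = [1/2, 1/1)
  emit 'c', narrow to [0/1, 1/8)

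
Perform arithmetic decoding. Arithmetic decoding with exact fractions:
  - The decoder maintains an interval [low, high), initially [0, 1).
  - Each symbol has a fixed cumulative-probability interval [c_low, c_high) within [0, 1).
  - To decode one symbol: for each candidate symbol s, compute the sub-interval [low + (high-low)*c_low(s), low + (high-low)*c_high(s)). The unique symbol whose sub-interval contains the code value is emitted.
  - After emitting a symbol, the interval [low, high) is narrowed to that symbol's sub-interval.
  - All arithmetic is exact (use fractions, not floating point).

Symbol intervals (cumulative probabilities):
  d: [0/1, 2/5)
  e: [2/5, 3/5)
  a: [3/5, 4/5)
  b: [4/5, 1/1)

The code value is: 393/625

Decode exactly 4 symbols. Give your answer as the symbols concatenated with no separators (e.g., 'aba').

Step 1: interval [0/1, 1/1), width = 1/1 - 0/1 = 1/1
  'd': [0/1 + 1/1*0/1, 0/1 + 1/1*2/5) = [0/1, 2/5)
  'e': [0/1 + 1/1*2/5, 0/1 + 1/1*3/5) = [2/5, 3/5)
  'a': [0/1 + 1/1*3/5, 0/1 + 1/1*4/5) = [3/5, 4/5) <- contains code 393/625
  'b': [0/1 + 1/1*4/5, 0/1 + 1/1*1/1) = [4/5, 1/1)
  emit 'a', narrow to [3/5, 4/5)
Step 2: interval [3/5, 4/5), width = 4/5 - 3/5 = 1/5
  'd': [3/5 + 1/5*0/1, 3/5 + 1/5*2/5) = [3/5, 17/25) <- contains code 393/625
  'e': [3/5 + 1/5*2/5, 3/5 + 1/5*3/5) = [17/25, 18/25)
  'a': [3/5 + 1/5*3/5, 3/5 + 1/5*4/5) = [18/25, 19/25)
  'b': [3/5 + 1/5*4/5, 3/5 + 1/5*1/1) = [19/25, 4/5)
  emit 'd', narrow to [3/5, 17/25)
Step 3: interval [3/5, 17/25), width = 17/25 - 3/5 = 2/25
  'd': [3/5 + 2/25*0/1, 3/5 + 2/25*2/5) = [3/5, 79/125) <- contains code 393/625
  'e': [3/5 + 2/25*2/5, 3/5 + 2/25*3/5) = [79/125, 81/125)
  'a': [3/5 + 2/25*3/5, 3/5 + 2/25*4/5) = [81/125, 83/125)
  'b': [3/5 + 2/25*4/5, 3/5 + 2/25*1/1) = [83/125, 17/25)
  emit 'd', narrow to [3/5, 79/125)
Step 4: interval [3/5, 79/125), width = 79/125 - 3/5 = 4/125
  'd': [3/5 + 4/125*0/1, 3/5 + 4/125*2/5) = [3/5, 383/625)
  'e': [3/5 + 4/125*2/5, 3/5 + 4/125*3/5) = [383/625, 387/625)
  'a': [3/5 + 4/125*3/5, 3/5 + 4/125*4/5) = [387/625, 391/625)
  'b': [3/5 + 4/125*4/5, 3/5 + 4/125*1/1) = [391/625, 79/125) <- contains code 393/625
  emit 'b', narrow to [391/625, 79/125)

Answer: addb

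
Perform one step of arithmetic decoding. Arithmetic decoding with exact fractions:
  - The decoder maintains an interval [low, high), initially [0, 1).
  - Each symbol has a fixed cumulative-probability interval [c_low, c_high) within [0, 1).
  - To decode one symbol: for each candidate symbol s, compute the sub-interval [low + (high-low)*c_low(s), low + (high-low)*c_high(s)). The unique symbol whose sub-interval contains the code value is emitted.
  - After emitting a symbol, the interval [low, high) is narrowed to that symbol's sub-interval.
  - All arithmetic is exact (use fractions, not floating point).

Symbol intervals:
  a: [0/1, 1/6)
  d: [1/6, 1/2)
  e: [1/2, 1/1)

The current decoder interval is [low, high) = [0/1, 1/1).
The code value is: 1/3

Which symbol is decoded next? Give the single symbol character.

Interval width = high − low = 1/1 − 0/1 = 1/1
Scaled code = (code − low) / width = (1/3 − 0/1) / 1/1 = 1/3
  a: [0/1, 1/6) 
  d: [1/6, 1/2) ← scaled code falls here ✓
  e: [1/2, 1/1) 

Answer: d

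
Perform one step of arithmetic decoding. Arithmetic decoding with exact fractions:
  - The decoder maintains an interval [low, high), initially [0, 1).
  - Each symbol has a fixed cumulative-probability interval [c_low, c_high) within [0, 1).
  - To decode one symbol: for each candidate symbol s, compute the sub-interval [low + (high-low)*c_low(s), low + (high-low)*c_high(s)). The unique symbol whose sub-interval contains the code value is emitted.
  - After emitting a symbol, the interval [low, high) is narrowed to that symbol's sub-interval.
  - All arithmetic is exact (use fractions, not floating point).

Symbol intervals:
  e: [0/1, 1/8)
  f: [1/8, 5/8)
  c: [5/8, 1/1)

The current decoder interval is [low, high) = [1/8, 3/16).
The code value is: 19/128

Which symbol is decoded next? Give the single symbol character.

Answer: f

Derivation:
Interval width = high − low = 3/16 − 1/8 = 1/16
Scaled code = (code − low) / width = (19/128 − 1/8) / 1/16 = 3/8
  e: [0/1, 1/8) 
  f: [1/8, 5/8) ← scaled code falls here ✓
  c: [5/8, 1/1) 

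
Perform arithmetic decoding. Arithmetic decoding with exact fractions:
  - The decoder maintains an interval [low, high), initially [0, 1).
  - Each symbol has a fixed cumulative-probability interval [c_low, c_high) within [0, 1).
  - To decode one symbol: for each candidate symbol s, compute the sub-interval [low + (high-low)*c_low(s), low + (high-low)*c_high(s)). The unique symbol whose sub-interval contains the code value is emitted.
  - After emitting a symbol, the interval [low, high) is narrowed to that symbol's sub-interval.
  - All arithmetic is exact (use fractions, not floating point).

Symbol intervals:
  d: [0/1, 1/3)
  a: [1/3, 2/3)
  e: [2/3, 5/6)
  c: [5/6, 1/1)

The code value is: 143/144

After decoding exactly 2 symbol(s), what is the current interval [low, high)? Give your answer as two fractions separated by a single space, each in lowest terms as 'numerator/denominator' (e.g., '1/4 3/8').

Answer: 35/36 1/1

Derivation:
Step 1: interval [0/1, 1/1), width = 1/1 - 0/1 = 1/1
  'd': [0/1 + 1/1*0/1, 0/1 + 1/1*1/3) = [0/1, 1/3)
  'a': [0/1 + 1/1*1/3, 0/1 + 1/1*2/3) = [1/3, 2/3)
  'e': [0/1 + 1/1*2/3, 0/1 + 1/1*5/6) = [2/3, 5/6)
  'c': [0/1 + 1/1*5/6, 0/1 + 1/1*1/1) = [5/6, 1/1) <- contains code 143/144
  emit 'c', narrow to [5/6, 1/1)
Step 2: interval [5/6, 1/1), width = 1/1 - 5/6 = 1/6
  'd': [5/6 + 1/6*0/1, 5/6 + 1/6*1/3) = [5/6, 8/9)
  'a': [5/6 + 1/6*1/3, 5/6 + 1/6*2/3) = [8/9, 17/18)
  'e': [5/6 + 1/6*2/3, 5/6 + 1/6*5/6) = [17/18, 35/36)
  'c': [5/6 + 1/6*5/6, 5/6 + 1/6*1/1) = [35/36, 1/1) <- contains code 143/144
  emit 'c', narrow to [35/36, 1/1)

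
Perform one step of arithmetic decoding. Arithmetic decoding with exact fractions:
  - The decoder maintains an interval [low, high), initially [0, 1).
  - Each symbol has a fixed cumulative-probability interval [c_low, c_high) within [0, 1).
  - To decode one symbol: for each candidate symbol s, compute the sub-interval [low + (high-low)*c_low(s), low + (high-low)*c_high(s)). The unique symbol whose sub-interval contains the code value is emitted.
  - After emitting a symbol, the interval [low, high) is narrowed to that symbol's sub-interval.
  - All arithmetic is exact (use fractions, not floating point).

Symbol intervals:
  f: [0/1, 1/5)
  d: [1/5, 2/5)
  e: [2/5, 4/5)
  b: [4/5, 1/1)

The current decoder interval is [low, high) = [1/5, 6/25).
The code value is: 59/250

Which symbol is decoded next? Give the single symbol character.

Interval width = high − low = 6/25 − 1/5 = 1/25
Scaled code = (code − low) / width = (59/250 − 1/5) / 1/25 = 9/10
  f: [0/1, 1/5) 
  d: [1/5, 2/5) 
  e: [2/5, 4/5) 
  b: [4/5, 1/1) ← scaled code falls here ✓

Answer: b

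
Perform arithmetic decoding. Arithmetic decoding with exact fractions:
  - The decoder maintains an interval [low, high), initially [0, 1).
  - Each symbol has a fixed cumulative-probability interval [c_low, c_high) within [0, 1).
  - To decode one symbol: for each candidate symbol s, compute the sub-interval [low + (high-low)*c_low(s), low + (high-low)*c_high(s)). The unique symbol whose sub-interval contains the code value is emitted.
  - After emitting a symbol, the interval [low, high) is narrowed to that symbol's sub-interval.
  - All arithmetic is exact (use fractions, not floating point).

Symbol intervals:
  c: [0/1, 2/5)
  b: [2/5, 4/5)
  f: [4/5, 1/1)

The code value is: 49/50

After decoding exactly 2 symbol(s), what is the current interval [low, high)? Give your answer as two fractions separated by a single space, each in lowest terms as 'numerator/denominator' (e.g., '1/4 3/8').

Answer: 24/25 1/1

Derivation:
Step 1: interval [0/1, 1/1), width = 1/1 - 0/1 = 1/1
  'c': [0/1 + 1/1*0/1, 0/1 + 1/1*2/5) = [0/1, 2/5)
  'b': [0/1 + 1/1*2/5, 0/1 + 1/1*4/5) = [2/5, 4/5)
  'f': [0/1 + 1/1*4/5, 0/1 + 1/1*1/1) = [4/5, 1/1) <- contains code 49/50
  emit 'f', narrow to [4/5, 1/1)
Step 2: interval [4/5, 1/1), width = 1/1 - 4/5 = 1/5
  'c': [4/5 + 1/5*0/1, 4/5 + 1/5*2/5) = [4/5, 22/25)
  'b': [4/5 + 1/5*2/5, 4/5 + 1/5*4/5) = [22/25, 24/25)
  'f': [4/5 + 1/5*4/5, 4/5 + 1/5*1/1) = [24/25, 1/1) <- contains code 49/50
  emit 'f', narrow to [24/25, 1/1)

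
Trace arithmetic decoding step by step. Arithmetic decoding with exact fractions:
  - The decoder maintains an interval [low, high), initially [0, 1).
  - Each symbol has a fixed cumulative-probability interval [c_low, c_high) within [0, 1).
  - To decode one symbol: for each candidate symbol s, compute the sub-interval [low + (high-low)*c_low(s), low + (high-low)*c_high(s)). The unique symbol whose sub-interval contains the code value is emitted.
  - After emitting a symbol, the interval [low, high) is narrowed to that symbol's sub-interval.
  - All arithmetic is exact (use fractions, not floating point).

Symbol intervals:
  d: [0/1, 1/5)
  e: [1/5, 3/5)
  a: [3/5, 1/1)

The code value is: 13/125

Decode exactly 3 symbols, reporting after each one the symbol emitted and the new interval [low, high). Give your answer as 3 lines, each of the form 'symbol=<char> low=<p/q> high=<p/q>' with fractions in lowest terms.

Answer: symbol=d low=0/1 high=1/5
symbol=e low=1/25 high=3/25
symbol=a low=11/125 high=3/25

Derivation:
Step 1: interval [0/1, 1/1), width = 1/1 - 0/1 = 1/1
  'd': [0/1 + 1/1*0/1, 0/1 + 1/1*1/5) = [0/1, 1/5) <- contains code 13/125
  'e': [0/1 + 1/1*1/5, 0/1 + 1/1*3/5) = [1/5, 3/5)
  'a': [0/1 + 1/1*3/5, 0/1 + 1/1*1/1) = [3/5, 1/1)
  emit 'd', narrow to [0/1, 1/5)
Step 2: interval [0/1, 1/5), width = 1/5 - 0/1 = 1/5
  'd': [0/1 + 1/5*0/1, 0/1 + 1/5*1/5) = [0/1, 1/25)
  'e': [0/1 + 1/5*1/5, 0/1 + 1/5*3/5) = [1/25, 3/25) <- contains code 13/125
  'a': [0/1 + 1/5*3/5, 0/1 + 1/5*1/1) = [3/25, 1/5)
  emit 'e', narrow to [1/25, 3/25)
Step 3: interval [1/25, 3/25), width = 3/25 - 1/25 = 2/25
  'd': [1/25 + 2/25*0/1, 1/25 + 2/25*1/5) = [1/25, 7/125)
  'e': [1/25 + 2/25*1/5, 1/25 + 2/25*3/5) = [7/125, 11/125)
  'a': [1/25 + 2/25*3/5, 1/25 + 2/25*1/1) = [11/125, 3/25) <- contains code 13/125
  emit 'a', narrow to [11/125, 3/25)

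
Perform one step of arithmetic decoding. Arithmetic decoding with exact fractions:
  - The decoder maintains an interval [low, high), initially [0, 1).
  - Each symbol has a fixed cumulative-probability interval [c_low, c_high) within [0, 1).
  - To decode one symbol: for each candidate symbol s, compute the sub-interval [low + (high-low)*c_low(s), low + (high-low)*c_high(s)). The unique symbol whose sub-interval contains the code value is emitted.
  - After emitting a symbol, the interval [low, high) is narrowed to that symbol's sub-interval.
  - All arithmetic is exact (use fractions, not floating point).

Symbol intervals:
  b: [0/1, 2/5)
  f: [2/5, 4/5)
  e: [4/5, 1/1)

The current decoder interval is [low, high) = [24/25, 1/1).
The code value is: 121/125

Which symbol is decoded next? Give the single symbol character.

Answer: b

Derivation:
Interval width = high − low = 1/1 − 24/25 = 1/25
Scaled code = (code − low) / width = (121/125 − 24/25) / 1/25 = 1/5
  b: [0/1, 2/5) ← scaled code falls here ✓
  f: [2/5, 4/5) 
  e: [4/5, 1/1) 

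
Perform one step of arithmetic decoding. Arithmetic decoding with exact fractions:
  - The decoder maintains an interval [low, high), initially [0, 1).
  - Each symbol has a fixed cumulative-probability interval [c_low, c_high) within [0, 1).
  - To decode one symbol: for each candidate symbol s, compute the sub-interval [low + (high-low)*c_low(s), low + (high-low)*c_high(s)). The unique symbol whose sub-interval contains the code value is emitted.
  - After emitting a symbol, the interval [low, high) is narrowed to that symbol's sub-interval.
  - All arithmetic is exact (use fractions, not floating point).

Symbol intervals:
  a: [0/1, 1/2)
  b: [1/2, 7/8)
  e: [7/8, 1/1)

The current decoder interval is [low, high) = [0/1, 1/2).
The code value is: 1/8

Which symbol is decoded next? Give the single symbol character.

Interval width = high − low = 1/2 − 0/1 = 1/2
Scaled code = (code − low) / width = (1/8 − 0/1) / 1/2 = 1/4
  a: [0/1, 1/2) ← scaled code falls here ✓
  b: [1/2, 7/8) 
  e: [7/8, 1/1) 

Answer: a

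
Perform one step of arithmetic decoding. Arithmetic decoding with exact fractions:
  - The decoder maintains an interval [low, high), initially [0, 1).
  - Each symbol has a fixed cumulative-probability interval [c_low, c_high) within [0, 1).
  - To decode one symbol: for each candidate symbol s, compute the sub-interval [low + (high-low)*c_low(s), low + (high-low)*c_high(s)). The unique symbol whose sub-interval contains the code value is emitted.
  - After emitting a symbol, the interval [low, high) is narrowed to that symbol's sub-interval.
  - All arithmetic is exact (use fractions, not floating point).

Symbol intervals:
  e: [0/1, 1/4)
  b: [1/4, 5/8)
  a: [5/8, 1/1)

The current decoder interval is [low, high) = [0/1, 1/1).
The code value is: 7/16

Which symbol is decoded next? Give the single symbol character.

Answer: b

Derivation:
Interval width = high − low = 1/1 − 0/1 = 1/1
Scaled code = (code − low) / width = (7/16 − 0/1) / 1/1 = 7/16
  e: [0/1, 1/4) 
  b: [1/4, 5/8) ← scaled code falls here ✓
  a: [5/8, 1/1) 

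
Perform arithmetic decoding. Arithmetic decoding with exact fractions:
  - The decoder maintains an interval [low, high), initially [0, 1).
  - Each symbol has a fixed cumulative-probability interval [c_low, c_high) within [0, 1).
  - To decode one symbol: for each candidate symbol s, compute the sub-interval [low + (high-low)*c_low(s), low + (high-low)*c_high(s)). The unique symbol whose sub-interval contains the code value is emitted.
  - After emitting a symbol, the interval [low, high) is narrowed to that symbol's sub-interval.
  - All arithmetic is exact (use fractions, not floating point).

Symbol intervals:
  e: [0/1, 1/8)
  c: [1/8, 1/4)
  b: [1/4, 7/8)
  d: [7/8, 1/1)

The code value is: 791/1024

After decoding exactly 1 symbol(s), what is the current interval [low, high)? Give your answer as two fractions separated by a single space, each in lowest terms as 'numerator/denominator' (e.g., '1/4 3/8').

Answer: 1/4 7/8

Derivation:
Step 1: interval [0/1, 1/1), width = 1/1 - 0/1 = 1/1
  'e': [0/1 + 1/1*0/1, 0/1 + 1/1*1/8) = [0/1, 1/8)
  'c': [0/1 + 1/1*1/8, 0/1 + 1/1*1/4) = [1/8, 1/4)
  'b': [0/1 + 1/1*1/4, 0/1 + 1/1*7/8) = [1/4, 7/8) <- contains code 791/1024
  'd': [0/1 + 1/1*7/8, 0/1 + 1/1*1/1) = [7/8, 1/1)
  emit 'b', narrow to [1/4, 7/8)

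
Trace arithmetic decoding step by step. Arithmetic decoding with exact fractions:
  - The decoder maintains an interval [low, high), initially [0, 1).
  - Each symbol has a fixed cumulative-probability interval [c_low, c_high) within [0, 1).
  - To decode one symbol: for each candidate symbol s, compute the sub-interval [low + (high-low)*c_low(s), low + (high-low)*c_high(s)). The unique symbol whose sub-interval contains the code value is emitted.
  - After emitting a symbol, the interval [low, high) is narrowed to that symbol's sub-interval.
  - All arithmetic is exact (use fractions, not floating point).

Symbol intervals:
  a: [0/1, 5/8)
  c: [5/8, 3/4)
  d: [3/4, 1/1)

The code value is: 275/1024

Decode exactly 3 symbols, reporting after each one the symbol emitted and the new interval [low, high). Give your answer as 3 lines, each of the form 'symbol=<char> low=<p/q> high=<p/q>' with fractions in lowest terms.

Answer: symbol=a low=0/1 high=5/8
symbol=a low=0/1 high=25/64
symbol=c low=125/512 high=75/256

Derivation:
Step 1: interval [0/1, 1/1), width = 1/1 - 0/1 = 1/1
  'a': [0/1 + 1/1*0/1, 0/1 + 1/1*5/8) = [0/1, 5/8) <- contains code 275/1024
  'c': [0/1 + 1/1*5/8, 0/1 + 1/1*3/4) = [5/8, 3/4)
  'd': [0/1 + 1/1*3/4, 0/1 + 1/1*1/1) = [3/4, 1/1)
  emit 'a', narrow to [0/1, 5/8)
Step 2: interval [0/1, 5/8), width = 5/8 - 0/1 = 5/8
  'a': [0/1 + 5/8*0/1, 0/1 + 5/8*5/8) = [0/1, 25/64) <- contains code 275/1024
  'c': [0/1 + 5/8*5/8, 0/1 + 5/8*3/4) = [25/64, 15/32)
  'd': [0/1 + 5/8*3/4, 0/1 + 5/8*1/1) = [15/32, 5/8)
  emit 'a', narrow to [0/1, 25/64)
Step 3: interval [0/1, 25/64), width = 25/64 - 0/1 = 25/64
  'a': [0/1 + 25/64*0/1, 0/1 + 25/64*5/8) = [0/1, 125/512)
  'c': [0/1 + 25/64*5/8, 0/1 + 25/64*3/4) = [125/512, 75/256) <- contains code 275/1024
  'd': [0/1 + 25/64*3/4, 0/1 + 25/64*1/1) = [75/256, 25/64)
  emit 'c', narrow to [125/512, 75/256)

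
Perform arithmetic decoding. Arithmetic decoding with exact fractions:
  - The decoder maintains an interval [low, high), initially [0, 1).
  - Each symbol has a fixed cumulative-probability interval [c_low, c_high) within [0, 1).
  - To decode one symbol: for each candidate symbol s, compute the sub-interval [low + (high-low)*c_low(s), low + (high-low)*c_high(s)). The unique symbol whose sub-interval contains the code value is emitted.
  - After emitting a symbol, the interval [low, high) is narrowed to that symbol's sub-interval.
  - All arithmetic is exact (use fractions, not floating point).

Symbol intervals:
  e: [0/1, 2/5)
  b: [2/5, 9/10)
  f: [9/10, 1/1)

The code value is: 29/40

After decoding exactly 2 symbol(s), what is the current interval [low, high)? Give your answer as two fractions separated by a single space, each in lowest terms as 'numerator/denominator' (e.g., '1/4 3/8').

Answer: 3/5 17/20

Derivation:
Step 1: interval [0/1, 1/1), width = 1/1 - 0/1 = 1/1
  'e': [0/1 + 1/1*0/1, 0/1 + 1/1*2/5) = [0/1, 2/5)
  'b': [0/1 + 1/1*2/5, 0/1 + 1/1*9/10) = [2/5, 9/10) <- contains code 29/40
  'f': [0/1 + 1/1*9/10, 0/1 + 1/1*1/1) = [9/10, 1/1)
  emit 'b', narrow to [2/5, 9/10)
Step 2: interval [2/5, 9/10), width = 9/10 - 2/5 = 1/2
  'e': [2/5 + 1/2*0/1, 2/5 + 1/2*2/5) = [2/5, 3/5)
  'b': [2/5 + 1/2*2/5, 2/5 + 1/2*9/10) = [3/5, 17/20) <- contains code 29/40
  'f': [2/5 + 1/2*9/10, 2/5 + 1/2*1/1) = [17/20, 9/10)
  emit 'b', narrow to [3/5, 17/20)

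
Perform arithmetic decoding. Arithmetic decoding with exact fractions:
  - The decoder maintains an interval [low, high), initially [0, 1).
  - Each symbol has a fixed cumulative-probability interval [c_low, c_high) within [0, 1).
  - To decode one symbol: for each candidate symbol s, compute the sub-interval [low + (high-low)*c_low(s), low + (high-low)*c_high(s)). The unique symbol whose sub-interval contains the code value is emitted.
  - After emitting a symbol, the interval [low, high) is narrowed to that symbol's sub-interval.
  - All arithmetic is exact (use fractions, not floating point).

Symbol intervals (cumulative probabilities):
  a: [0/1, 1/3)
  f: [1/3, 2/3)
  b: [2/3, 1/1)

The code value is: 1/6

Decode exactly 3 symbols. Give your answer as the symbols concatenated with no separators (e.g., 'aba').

Answer: aff

Derivation:
Step 1: interval [0/1, 1/1), width = 1/1 - 0/1 = 1/1
  'a': [0/1 + 1/1*0/1, 0/1 + 1/1*1/3) = [0/1, 1/3) <- contains code 1/6
  'f': [0/1 + 1/1*1/3, 0/1 + 1/1*2/3) = [1/3, 2/3)
  'b': [0/1 + 1/1*2/3, 0/1 + 1/1*1/1) = [2/3, 1/1)
  emit 'a', narrow to [0/1, 1/3)
Step 2: interval [0/1, 1/3), width = 1/3 - 0/1 = 1/3
  'a': [0/1 + 1/3*0/1, 0/1 + 1/3*1/3) = [0/1, 1/9)
  'f': [0/1 + 1/3*1/3, 0/1 + 1/3*2/3) = [1/9, 2/9) <- contains code 1/6
  'b': [0/1 + 1/3*2/3, 0/1 + 1/3*1/1) = [2/9, 1/3)
  emit 'f', narrow to [1/9, 2/9)
Step 3: interval [1/9, 2/9), width = 2/9 - 1/9 = 1/9
  'a': [1/9 + 1/9*0/1, 1/9 + 1/9*1/3) = [1/9, 4/27)
  'f': [1/9 + 1/9*1/3, 1/9 + 1/9*2/3) = [4/27, 5/27) <- contains code 1/6
  'b': [1/9 + 1/9*2/3, 1/9 + 1/9*1/1) = [5/27, 2/9)
  emit 'f', narrow to [4/27, 5/27)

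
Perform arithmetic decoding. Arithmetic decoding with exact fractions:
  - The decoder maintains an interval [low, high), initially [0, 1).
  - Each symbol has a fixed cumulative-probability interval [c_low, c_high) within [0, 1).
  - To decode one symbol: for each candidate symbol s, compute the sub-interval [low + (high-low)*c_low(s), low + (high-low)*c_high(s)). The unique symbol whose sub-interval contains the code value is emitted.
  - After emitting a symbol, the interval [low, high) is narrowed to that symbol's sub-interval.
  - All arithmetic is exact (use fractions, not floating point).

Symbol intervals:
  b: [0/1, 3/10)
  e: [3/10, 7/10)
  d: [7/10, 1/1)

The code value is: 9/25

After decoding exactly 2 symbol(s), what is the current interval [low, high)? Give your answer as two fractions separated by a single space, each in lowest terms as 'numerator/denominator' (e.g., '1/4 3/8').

Answer: 3/10 21/50

Derivation:
Step 1: interval [0/1, 1/1), width = 1/1 - 0/1 = 1/1
  'b': [0/1 + 1/1*0/1, 0/1 + 1/1*3/10) = [0/1, 3/10)
  'e': [0/1 + 1/1*3/10, 0/1 + 1/1*7/10) = [3/10, 7/10) <- contains code 9/25
  'd': [0/1 + 1/1*7/10, 0/1 + 1/1*1/1) = [7/10, 1/1)
  emit 'e', narrow to [3/10, 7/10)
Step 2: interval [3/10, 7/10), width = 7/10 - 3/10 = 2/5
  'b': [3/10 + 2/5*0/1, 3/10 + 2/5*3/10) = [3/10, 21/50) <- contains code 9/25
  'e': [3/10 + 2/5*3/10, 3/10 + 2/5*7/10) = [21/50, 29/50)
  'd': [3/10 + 2/5*7/10, 3/10 + 2/5*1/1) = [29/50, 7/10)
  emit 'b', narrow to [3/10, 21/50)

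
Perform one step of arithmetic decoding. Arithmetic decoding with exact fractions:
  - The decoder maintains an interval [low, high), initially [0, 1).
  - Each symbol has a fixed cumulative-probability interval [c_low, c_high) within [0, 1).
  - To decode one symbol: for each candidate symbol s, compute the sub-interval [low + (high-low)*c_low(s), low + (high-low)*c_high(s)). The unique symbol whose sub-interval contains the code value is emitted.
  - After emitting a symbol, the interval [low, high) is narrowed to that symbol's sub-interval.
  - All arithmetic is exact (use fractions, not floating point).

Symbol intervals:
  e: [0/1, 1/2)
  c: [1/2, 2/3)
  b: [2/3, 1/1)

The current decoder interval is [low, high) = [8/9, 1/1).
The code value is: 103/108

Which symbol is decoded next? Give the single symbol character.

Interval width = high − low = 1/1 − 8/9 = 1/9
Scaled code = (code − low) / width = (103/108 − 8/9) / 1/9 = 7/12
  e: [0/1, 1/2) 
  c: [1/2, 2/3) ← scaled code falls here ✓
  b: [2/3, 1/1) 

Answer: c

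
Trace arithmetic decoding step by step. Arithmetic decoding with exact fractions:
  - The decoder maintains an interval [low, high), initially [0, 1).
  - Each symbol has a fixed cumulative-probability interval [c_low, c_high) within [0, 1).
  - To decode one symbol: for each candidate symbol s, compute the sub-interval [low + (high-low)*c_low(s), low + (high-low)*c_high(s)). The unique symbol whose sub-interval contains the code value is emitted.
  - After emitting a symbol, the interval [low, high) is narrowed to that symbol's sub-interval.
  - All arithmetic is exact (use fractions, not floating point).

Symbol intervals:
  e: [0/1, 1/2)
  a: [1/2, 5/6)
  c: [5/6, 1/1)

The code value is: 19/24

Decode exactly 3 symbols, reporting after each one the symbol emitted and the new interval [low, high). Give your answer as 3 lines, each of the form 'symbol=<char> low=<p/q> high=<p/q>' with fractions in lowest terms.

Answer: symbol=a low=1/2 high=5/6
symbol=c low=7/9 high=5/6
symbol=e low=7/9 high=29/36

Derivation:
Step 1: interval [0/1, 1/1), width = 1/1 - 0/1 = 1/1
  'e': [0/1 + 1/1*0/1, 0/1 + 1/1*1/2) = [0/1, 1/2)
  'a': [0/1 + 1/1*1/2, 0/1 + 1/1*5/6) = [1/2, 5/6) <- contains code 19/24
  'c': [0/1 + 1/1*5/6, 0/1 + 1/1*1/1) = [5/6, 1/1)
  emit 'a', narrow to [1/2, 5/6)
Step 2: interval [1/2, 5/6), width = 5/6 - 1/2 = 1/3
  'e': [1/2 + 1/3*0/1, 1/2 + 1/3*1/2) = [1/2, 2/3)
  'a': [1/2 + 1/3*1/2, 1/2 + 1/3*5/6) = [2/3, 7/9)
  'c': [1/2 + 1/3*5/6, 1/2 + 1/3*1/1) = [7/9, 5/6) <- contains code 19/24
  emit 'c', narrow to [7/9, 5/6)
Step 3: interval [7/9, 5/6), width = 5/6 - 7/9 = 1/18
  'e': [7/9 + 1/18*0/1, 7/9 + 1/18*1/2) = [7/9, 29/36) <- contains code 19/24
  'a': [7/9 + 1/18*1/2, 7/9 + 1/18*5/6) = [29/36, 89/108)
  'c': [7/9 + 1/18*5/6, 7/9 + 1/18*1/1) = [89/108, 5/6)
  emit 'e', narrow to [7/9, 29/36)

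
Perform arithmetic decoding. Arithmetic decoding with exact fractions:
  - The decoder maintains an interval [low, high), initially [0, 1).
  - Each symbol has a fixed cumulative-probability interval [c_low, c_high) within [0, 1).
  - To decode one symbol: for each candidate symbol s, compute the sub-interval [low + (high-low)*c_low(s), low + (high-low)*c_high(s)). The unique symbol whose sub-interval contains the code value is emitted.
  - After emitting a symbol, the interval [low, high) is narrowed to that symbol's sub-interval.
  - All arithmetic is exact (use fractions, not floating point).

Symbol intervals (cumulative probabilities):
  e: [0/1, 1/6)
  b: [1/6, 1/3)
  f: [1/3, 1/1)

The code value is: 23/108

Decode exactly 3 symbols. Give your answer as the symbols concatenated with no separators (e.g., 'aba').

Answer: bbf

Derivation:
Step 1: interval [0/1, 1/1), width = 1/1 - 0/1 = 1/1
  'e': [0/1 + 1/1*0/1, 0/1 + 1/1*1/6) = [0/1, 1/6)
  'b': [0/1 + 1/1*1/6, 0/1 + 1/1*1/3) = [1/6, 1/3) <- contains code 23/108
  'f': [0/1 + 1/1*1/3, 0/1 + 1/1*1/1) = [1/3, 1/1)
  emit 'b', narrow to [1/6, 1/3)
Step 2: interval [1/6, 1/3), width = 1/3 - 1/6 = 1/6
  'e': [1/6 + 1/6*0/1, 1/6 + 1/6*1/6) = [1/6, 7/36)
  'b': [1/6 + 1/6*1/6, 1/6 + 1/6*1/3) = [7/36, 2/9) <- contains code 23/108
  'f': [1/6 + 1/6*1/3, 1/6 + 1/6*1/1) = [2/9, 1/3)
  emit 'b', narrow to [7/36, 2/9)
Step 3: interval [7/36, 2/9), width = 2/9 - 7/36 = 1/36
  'e': [7/36 + 1/36*0/1, 7/36 + 1/36*1/6) = [7/36, 43/216)
  'b': [7/36 + 1/36*1/6, 7/36 + 1/36*1/3) = [43/216, 11/54)
  'f': [7/36 + 1/36*1/3, 7/36 + 1/36*1/1) = [11/54, 2/9) <- contains code 23/108
  emit 'f', narrow to [11/54, 2/9)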